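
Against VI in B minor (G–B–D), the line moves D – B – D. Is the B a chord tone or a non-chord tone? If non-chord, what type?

Chord tone (the third of G major triad).

G major triad contains G, B, D; B is the third, so it is a chord tone.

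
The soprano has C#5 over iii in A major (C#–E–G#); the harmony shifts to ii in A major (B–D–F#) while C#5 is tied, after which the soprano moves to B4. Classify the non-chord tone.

C#5 is a suspension.

The harmony at that moment is B minor triad (B, D, F#); C#5 is not a chord tone.
It is held over (the same pitch as the preceding C#5) and left by step down to B4.
Held over from the previous chord and resolving down by step — a suspension.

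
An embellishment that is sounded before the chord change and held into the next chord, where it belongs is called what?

Approach: ahead of the chord change (typically by step), so it is dissonant against the current harmony. Departure: none — the same pitch is restated or held and is a chord tone of the new harmony.
Dissonant first, consonant once the harmony catches up: the note simply arrives early — an anticipation. (The reverse timing, consonant first and dissonant after the change, would be a suspension or retardation.)

Anticipation.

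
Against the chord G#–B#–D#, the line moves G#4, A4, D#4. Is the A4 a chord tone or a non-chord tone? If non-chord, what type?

Non-chord tone — an escape tone.

The harmony at that moment is G# major triad (G#, B#, D#); A4 is not a chord tone.
It is approached by step up from G#4 and left by leap down to D#4.
Step in, leap out — an escape tone.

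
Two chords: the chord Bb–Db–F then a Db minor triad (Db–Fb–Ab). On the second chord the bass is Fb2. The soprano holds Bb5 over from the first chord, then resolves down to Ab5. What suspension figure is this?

At the second chord the bass is Fb2. The suspended Bb5 lies a fourth above the bass; after resolving down by step to Ab5, the interval above the bass becomes a third.
Suspension figures are named by those two intervals: 4–3.

4–3 suspension.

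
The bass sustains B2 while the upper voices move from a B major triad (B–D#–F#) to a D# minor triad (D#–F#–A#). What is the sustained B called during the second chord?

Pedal tone (pedal point).

The harmony at that moment is D# minor triad (D#, F#, A#); B2 is not a chord tone.
It is held over (the same pitch as the preceding B2) and then sustained as the same pitch into the next harmony.
Sustained through a change of harmony — a pedal tone.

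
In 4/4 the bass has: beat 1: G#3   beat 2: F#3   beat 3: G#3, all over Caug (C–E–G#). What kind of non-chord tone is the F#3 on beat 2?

The harmony at that moment is C augmented triad (C, E, G#); F#3 is not a chord tone.
It is approached by step down from G#3 and left by step up to G#3.
Step away and step back to the same note — a neighbor tone (lower neighbor).

Lower neighbor tone.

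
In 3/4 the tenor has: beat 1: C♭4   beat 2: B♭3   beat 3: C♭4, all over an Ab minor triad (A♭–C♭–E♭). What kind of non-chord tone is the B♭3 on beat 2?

The harmony at that moment is A♭ minor triad (A♭, C♭, E♭); B♭3 is not a chord tone.
It is approached by step down from C♭4 and left by step up to C♭4.
Step away and step back to the same note — a neighbor tone (lower neighbor).

Lower neighbor tone.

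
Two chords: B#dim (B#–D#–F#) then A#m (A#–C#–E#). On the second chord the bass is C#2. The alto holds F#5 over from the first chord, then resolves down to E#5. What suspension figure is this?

At the second chord the bass is C#2. The suspended F#5 lies a fourth above the bass; after resolving down by step to E#5, the interval above the bass becomes a third.
Suspension figures are named by those two intervals: 4–3.

4–3 suspension.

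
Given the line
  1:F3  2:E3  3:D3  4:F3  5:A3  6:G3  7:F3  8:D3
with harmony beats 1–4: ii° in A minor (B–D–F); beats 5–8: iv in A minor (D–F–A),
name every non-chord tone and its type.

E3 (beat 2) — passing tone; G3 (beat 6) — passing tone.

The harmony at that moment is B diminished triad (B, D, F); E3 is not a chord tone.
It is approached by step down from F3 and left by step down to D3.
Step in, step out in the same direction — a passing tone.
The harmony at that moment is D minor triad (D, F, A); G3 is not a chord tone.
It is approached by step down from A3 and left by step down to F3.
Step in, step out in the same direction — a passing tone.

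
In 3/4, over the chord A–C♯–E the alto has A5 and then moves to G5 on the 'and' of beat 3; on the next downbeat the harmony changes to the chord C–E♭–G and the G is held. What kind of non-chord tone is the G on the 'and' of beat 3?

Anticipation.

The harmony at that moment is A major triad (A, C♯, E); G5 is not a chord tone.
It is approached by step down from A5 and then sustained as the same pitch into the next harmony.
Arriving early and becoming a chord tone when the harmony changes — an anticipation.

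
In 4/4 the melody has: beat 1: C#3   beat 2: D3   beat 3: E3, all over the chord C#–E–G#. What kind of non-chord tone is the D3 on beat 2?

Passing tone.

The harmony at that moment is C# minor triad (C#, E, G#); D3 is not a chord tone.
It is approached by step up from C#3 and left by step up to E3.
Step in, step out in the same direction — a passing tone.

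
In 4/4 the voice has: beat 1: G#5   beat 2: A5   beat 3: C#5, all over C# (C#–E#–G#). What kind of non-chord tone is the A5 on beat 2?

Escape tone.

The harmony at that moment is C# major triad (C#, E#, G#); A5 is not a chord tone.
It is approached by step up from G#5 and left by leap down to C#5.
Step in, leap out, on a weak beat — an escape tone.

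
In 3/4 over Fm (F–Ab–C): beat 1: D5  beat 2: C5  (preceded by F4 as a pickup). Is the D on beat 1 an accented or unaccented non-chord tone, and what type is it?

Accented appoggiatura.

The harmony at that moment is F minor triad (F, Ab, C); D5 is not a chord tone.
It is approached by leap up from F4 and left by step down to C5.
Leap in, step out — an appoggiatura.
It falls on the downbeat, so it is accented.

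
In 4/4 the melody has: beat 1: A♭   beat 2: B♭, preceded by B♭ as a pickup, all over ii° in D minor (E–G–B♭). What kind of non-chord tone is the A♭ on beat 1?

Lower neighbor tone.

The harmony at that moment is E diminished triad (E, G, B♭); A♭ is not a chord tone.
It is approached by step down from B♭ and left by step up to B♭.
Step away and step back to the same note — a neighbor tone (lower neighbor).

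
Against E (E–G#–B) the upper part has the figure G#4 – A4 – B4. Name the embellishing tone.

The harmony at that moment is E major triad (E, G#, B); A4 is not a chord tone.
It is approached by step up from G#4 and left by step up to B4.
Step in, step out in the same direction — a passing tone.

A4 is a passing tone.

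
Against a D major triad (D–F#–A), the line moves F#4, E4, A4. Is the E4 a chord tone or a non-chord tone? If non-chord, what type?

Non-chord tone — an escape tone.

The harmony at that moment is D major triad (D, F#, A); E4 is not a chord tone.
It is approached by step down from F#4 and left by leap up to A4.
Step in, leap out — an escape tone.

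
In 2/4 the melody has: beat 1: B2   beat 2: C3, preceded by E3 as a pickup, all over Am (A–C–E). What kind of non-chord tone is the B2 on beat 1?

The harmony at that moment is A minor triad (A, C, E); B2 is not a chord tone.
It is approached by leap down from E3 and left by step up to C3.
Leap in, step out, metrically accented — an appoggiatura.

Appoggiatura.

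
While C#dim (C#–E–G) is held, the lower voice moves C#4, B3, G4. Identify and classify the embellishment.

B3 is an escape tone.

The harmony at that moment is C# diminished triad (C#, E, G); B3 is not a chord tone.
It is approached by step down from C#4 and left by leap up to G4.
Step in, leap out — an escape tone.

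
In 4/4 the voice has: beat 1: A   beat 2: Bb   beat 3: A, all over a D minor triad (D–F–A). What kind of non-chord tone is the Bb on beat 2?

Upper neighbor tone.

The harmony at that moment is D minor triad (D, F, A); Bb is not a chord tone.
It is approached by step up from A and left by step down to A.
Step away and step back to the same note — a neighbor tone (upper neighbor).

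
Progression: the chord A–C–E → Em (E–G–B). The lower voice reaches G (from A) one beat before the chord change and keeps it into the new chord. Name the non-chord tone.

The harmony at that moment is A minor triad (A, C, E); G is not a chord tone.
It is approached by step down from A and then sustained as the same pitch into the next harmony.
Arriving early and becoming a chord tone when the harmony changes — an anticipation.

G is an anticipation.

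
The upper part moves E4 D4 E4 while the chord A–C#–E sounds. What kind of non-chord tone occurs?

D4 is a neighbor tone.

The harmony at that moment is A major triad (A, C#, E); D4 is not a chord tone.
It is approached by step down from E4 and left by step up to E4.
Step away and step back to the same note — a neighbor tone (lower neighbor).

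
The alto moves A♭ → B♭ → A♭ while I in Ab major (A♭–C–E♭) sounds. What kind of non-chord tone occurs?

B♭ is a neighbor tone.

The harmony at that moment is A♭ major triad (A♭, C, E♭); B♭ is not a chord tone.
It is approached by step up from A♭ and left by step down to A♭.
Step away and step back to the same note — a neighbor tone (upper neighbor).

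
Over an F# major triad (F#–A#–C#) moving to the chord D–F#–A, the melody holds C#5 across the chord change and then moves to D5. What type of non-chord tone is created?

C#5 is a retardation.

The harmony at that moment is D major triad (D, F#, A); C#5 is not a chord tone.
It is held over (the same pitch as the preceding C#5) and left by step up to D5.
Held over from the previous chord and resolving up by step — a retardation.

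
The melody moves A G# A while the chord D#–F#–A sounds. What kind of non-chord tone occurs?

G# is a neighbor tone.

The harmony at that moment is D# diminished triad (D#, F#, A); G# is not a chord tone.
It is approached by step down from A and left by step up to A.
Step away and step back to the same note — a neighbor tone (lower neighbor).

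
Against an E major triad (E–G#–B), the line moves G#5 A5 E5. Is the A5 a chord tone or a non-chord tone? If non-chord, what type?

Non-chord tone — an escape tone.

The harmony at that moment is E major triad (E, G#, B); A5 is not a chord tone.
It is approached by step up from G#5 and left by leap down to E5.
Step in, leap out — an escape tone.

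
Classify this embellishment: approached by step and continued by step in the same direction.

Approach: by step. Departure: by step, continuing in the same direction.
Stepwise on both sides with no change of direction means the note fills in the space between two different chord tones — a passing tone. (Had it turned back to its starting note it would be a neighbor tone instead.)

Passing tone.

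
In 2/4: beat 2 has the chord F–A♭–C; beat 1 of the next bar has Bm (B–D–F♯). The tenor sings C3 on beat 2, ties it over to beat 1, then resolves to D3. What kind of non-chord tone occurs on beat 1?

Retardation.

The harmony at that moment is B minor triad (B, D, F♯); C3 is not a chord tone.
It is held over (the same pitch as the preceding C3) and left by step up to D3.
Held over from the previous chord and resolving up by step — a retardation.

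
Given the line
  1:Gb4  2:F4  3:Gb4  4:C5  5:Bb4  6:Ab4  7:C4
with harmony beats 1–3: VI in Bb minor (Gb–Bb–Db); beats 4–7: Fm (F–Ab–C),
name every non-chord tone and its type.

F4 (beat 2) — neighbor tone; Bb4 (beat 5) — passing tone.

The harmony at that moment is Gb major triad (Gb, Bb, Db); F4 is not a chord tone.
It is approached by step down from Gb4 and left by step up to Gb4.
Step away and step back to the same note — a neighbor tone (lower neighbor).
The harmony at that moment is F minor triad (F, Ab, C); Bb4 is not a chord tone.
It is approached by step down from C5 and left by step down to Ab4.
Step in, step out in the same direction — a passing tone.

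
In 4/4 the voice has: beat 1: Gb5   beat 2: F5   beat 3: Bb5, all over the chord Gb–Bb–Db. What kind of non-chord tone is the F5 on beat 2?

The harmony at that moment is Gb major triad (Gb, Bb, Db); F5 is not a chord tone.
It is approached by step down from Gb5 and left by leap up to Bb5.
Step in, leap out, on a weak beat — an escape tone.

Escape tone.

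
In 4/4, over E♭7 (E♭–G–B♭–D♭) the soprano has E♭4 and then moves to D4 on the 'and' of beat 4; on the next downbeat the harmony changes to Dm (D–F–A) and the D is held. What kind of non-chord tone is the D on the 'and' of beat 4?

Anticipation.

The harmony at that moment is E♭ dominant seventh chord (E♭, G, B♭, D♭); D4 is not a chord tone.
It is approached by step down from E♭4 and then sustained as the same pitch into the next harmony.
Arriving early and becoming a chord tone when the harmony changes — an anticipation.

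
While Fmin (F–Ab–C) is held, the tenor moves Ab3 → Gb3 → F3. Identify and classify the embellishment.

Gb3 is a passing tone.

The harmony at that moment is F minor triad (F, Ab, C); Gb3 is not a chord tone.
It is approached by step down from Ab3 and left by step down to F3.
Step in, step out in the same direction — a passing tone.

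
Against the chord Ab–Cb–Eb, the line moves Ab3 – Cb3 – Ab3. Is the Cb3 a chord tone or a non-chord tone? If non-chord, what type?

Ab minor triad contains Ab, Cb, Eb; Cb is the third, so it is a chord tone.

Chord tone (the third of Ab minor triad).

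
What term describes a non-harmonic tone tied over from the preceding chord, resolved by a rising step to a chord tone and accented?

Approach: by preparation — the pitch is first a chord tone, then held (tied or repeated) while the harmony changes under it. Departure: up by step. Metric position: strong.
A prepared dissonance that resolves upward by step — a retardation. (The same figure resolving downward would be a suspension.)

Retardation.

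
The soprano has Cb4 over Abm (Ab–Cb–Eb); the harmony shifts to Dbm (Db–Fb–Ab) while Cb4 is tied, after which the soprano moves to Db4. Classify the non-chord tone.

Cb4 is a retardation.

The harmony at that moment is Db minor triad (Db, Fb, Ab); Cb4 is not a chord tone.
It is held over (the same pitch as the preceding Cb4) and left by step up to Db4.
Held over from the previous chord and resolving up by step — a retardation.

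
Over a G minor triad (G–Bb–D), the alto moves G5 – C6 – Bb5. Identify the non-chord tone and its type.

C6 is an appoggiatura.

The harmony at that moment is G minor triad (G, Bb, D); C6 is not a chord tone.
It is approached by leap up from G5 and left by step down to Bb5.
Leap in, step out — an appoggiatura.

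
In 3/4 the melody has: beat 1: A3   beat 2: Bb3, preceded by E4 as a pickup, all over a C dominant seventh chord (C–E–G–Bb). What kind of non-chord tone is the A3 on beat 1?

The harmony at that moment is C dominant seventh chord (C, E, G, Bb); A3 is not a chord tone.
It is approached by leap down from E4 and left by step up to Bb3.
Leap in, step out, metrically accented — an appoggiatura.

Appoggiatura.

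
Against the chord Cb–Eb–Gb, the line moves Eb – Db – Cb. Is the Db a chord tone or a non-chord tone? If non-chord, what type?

Non-chord tone — a passing tone.

The harmony at that moment is Cb major triad (Cb, Eb, Gb); Db is not a chord tone.
It is approached by step down from Eb and left by step down to Cb.
Step in, step out in the same direction — a passing tone.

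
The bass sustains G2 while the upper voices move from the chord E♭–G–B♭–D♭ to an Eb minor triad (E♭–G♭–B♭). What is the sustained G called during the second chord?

Pedal tone (pedal point).

The harmony at that moment is E♭ minor triad (E♭, G♭, B♭); G2 is not a chord tone.
It is held over (the same pitch as the preceding G2) and then sustained as the same pitch into the next harmony.
Sustained through a change of harmony — a pedal tone.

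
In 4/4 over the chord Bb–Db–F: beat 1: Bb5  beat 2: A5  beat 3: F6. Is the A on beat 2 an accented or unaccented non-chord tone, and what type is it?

The harmony at that moment is Bb minor triad (Bb, Db, F); A5 is not a chord tone.
It is approached by step down from Bb5 and left by leap up to F6.
Step in, leap out — an escape tone.
It falls on a weak beat, so it is unaccented.

Unaccented escape tone.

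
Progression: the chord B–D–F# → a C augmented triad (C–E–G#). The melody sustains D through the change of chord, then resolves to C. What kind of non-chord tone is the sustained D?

D is a suspension.

The harmony at that moment is C augmented triad (C, E, G#); D is not a chord tone.
It is held over (the same pitch as the preceding D) and left by step down to C.
Held over from the previous chord and resolving down by step — a suspension.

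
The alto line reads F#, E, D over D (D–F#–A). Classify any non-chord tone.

The harmony at that moment is D major triad (D, F#, A); E is not a chord tone.
It is approached by step down from F# and left by step down to D.
Step in, step out in the same direction — a passing tone.

E is a passing tone.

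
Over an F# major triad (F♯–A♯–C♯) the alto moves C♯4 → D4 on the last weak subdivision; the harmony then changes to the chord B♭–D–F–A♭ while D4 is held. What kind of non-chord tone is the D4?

The harmony at that moment is F♯ major triad (F♯, A♯, C♯); D4 is not a chord tone.
It is approached by step up from C♯4 and then sustained as the same pitch into the next harmony.
Arriving early and becoming a chord tone when the harmony changes — an anticipation.

D4 is an anticipation.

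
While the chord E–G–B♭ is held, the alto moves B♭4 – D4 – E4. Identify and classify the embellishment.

The harmony at that moment is E diminished triad (E, G, B♭); D4 is not a chord tone.
It is approached by leap down from B♭4 and left by step up to E4.
Leap in, step out — an appoggiatura.

D4 is an appoggiatura.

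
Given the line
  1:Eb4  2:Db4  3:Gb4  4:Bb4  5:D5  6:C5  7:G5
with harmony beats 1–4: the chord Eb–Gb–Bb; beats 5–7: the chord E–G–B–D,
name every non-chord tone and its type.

Db4 (beat 2) — escape tone; C5 (beat 6) — escape tone.

The harmony at that moment is Eb minor triad (Eb, Gb, Bb); Db4 is not a chord tone.
It is approached by step down from Eb4 and left by leap up to Gb4.
Step in, leap out — an escape tone.
The harmony at that moment is E minor seventh chord (E, G, B, D); C5 is not a chord tone.
It is approached by step down from D5 and left by leap up to G5.
Step in, leap out — an escape tone.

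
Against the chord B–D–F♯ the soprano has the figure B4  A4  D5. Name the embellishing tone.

A4 is an escape tone.

The harmony at that moment is B minor triad (B, D, F♯); A4 is not a chord tone.
It is approached by step down from B4 and left by leap up to D5.
Step in, leap out — an escape tone.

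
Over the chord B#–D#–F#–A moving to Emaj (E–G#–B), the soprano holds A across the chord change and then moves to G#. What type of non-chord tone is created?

The harmony at that moment is E major triad (E, G#, B); A is not a chord tone.
It is held over (the same pitch as the preceding A) and left by step down to G#.
Held over from the previous chord and resolving down by step — a suspension.

A is a suspension.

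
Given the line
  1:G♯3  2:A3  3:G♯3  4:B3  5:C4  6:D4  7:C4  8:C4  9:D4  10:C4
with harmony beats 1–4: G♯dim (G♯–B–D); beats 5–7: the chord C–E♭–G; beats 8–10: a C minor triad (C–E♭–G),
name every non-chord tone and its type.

A3 (beat 2) — neighbor tone; D4 (beat 6) — neighbor tone; D4 (beat 9) — neighbor tone.

The harmony at that moment is G♯ diminished triad (G♯, B, D); A3 is not a chord tone.
It is approached by step up from G♯3 and left by step down to G♯3.
Step away and step back to the same note — a neighbor tone (upper neighbor).
The harmony at that moment is C minor triad (C, E♭, G); D4 is not a chord tone.
It is approached by step up from C4 and left by step down to C4.
Step away and step back to the same note — a neighbor tone (upper neighbor).
The harmony at that moment is C minor triad (C, E♭, G); D4 is not a chord tone.
It is approached by step up from C4 and left by step down to C4.
Step away and step back to the same note — a neighbor tone (upper neighbor).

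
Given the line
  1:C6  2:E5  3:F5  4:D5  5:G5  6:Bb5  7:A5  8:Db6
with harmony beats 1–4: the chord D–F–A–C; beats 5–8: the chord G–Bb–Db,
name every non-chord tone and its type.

The harmony at that moment is D minor seventh chord (D, F, A, C); E5 is not a chord tone.
It is approached by leap down from C6 and left by step up to F5.
Leap in, step out — an appoggiatura.
The harmony at that moment is G diminished triad (G, Bb, Db); A5 is not a chord tone.
It is approached by step down from Bb5 and left by leap up to Db6.
Step in, leap out — an escape tone.

E5 (beat 2) — appoggiatura; A5 (beat 7) — escape tone.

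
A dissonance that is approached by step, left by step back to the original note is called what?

Neighbor tone.

Approach: by step. Departure: by step in the opposite direction, back to the starting pitch.
Stepwise on both sides but reversing to return to the same chord tone — a neighbor tone. (Had it continued onward in the same direction it would be a passing tone instead.)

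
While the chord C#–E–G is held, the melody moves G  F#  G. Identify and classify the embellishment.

The harmony at that moment is C# diminished triad (C#, E, G); F# is not a chord tone.
It is approached by step down from G and left by step up to G.
Step away and step back to the same note — a neighbor tone (lower neighbor).

F# is a neighbor tone.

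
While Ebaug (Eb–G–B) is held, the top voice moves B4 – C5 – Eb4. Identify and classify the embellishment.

The harmony at that moment is Eb augmented triad (Eb, G, B); C5 is not a chord tone.
It is approached by step up from B4 and left by leap down to Eb4.
Step in, leap out — an escape tone.

C5 is an escape tone.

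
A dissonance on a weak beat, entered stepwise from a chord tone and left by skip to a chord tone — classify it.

Escape tone.

Approach: by step. Departure: by leap. Metric position: weak.
Step in, leap out, from a weak position — an escape tone (échappée). (It is the mirror image of the appoggiatura, which leaps in and steps out on a strong beat.)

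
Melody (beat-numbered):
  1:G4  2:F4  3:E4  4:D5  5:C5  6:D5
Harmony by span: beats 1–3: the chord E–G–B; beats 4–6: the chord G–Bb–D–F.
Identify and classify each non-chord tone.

The harmony at that moment is E minor triad (E, G, B); F4 is not a chord tone.
It is approached by step down from G4 and left by step down to E4.
Step in, step out in the same direction — a passing tone.
The harmony at that moment is G minor seventh chord (G, Bb, D, F); C5 is not a chord tone.
It is approached by step down from D5 and left by step up to D5.
Step away and step back to the same note — a neighbor tone (lower neighbor).

F4 (beat 2) — passing tone; C5 (beat 5) — neighbor tone.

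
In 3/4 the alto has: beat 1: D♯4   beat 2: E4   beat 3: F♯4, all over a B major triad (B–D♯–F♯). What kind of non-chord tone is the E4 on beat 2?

Passing tone.

The harmony at that moment is B major triad (B, D♯, F♯); E4 is not a chord tone.
It is approached by step up from D♯4 and left by step up to F♯4.
Step in, step out in the same direction — a passing tone.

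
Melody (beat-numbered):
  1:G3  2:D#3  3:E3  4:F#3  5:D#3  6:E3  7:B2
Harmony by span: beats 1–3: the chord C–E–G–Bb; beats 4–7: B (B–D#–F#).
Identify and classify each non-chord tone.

The harmony at that moment is C dominant seventh chord (C, E, G, Bb); D#3 is not a chord tone.
It is approached by leap down from G3 and left by step up to E3.
Leap in, step out — an appoggiatura.
The harmony at that moment is B major triad (B, D#, F#); E3 is not a chord tone.
It is approached by step up from D#3 and left by leap down to B2.
Step in, leap out — an escape tone.

D#3 (beat 2) — appoggiatura; E3 (beat 6) — escape tone.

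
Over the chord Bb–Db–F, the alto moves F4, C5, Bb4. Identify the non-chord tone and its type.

C5 is an appoggiatura.

The harmony at that moment is Bb minor triad (Bb, Db, F); C5 is not a chord tone.
It is approached by leap up from F4 and left by step down to Bb4.
Leap in, step out — an appoggiatura.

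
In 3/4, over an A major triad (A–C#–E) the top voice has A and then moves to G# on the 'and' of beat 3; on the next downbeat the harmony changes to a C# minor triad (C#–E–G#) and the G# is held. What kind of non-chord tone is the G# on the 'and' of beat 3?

The harmony at that moment is A major triad (A, C#, E); G# is not a chord tone.
It is approached by step down from A and then sustained as the same pitch into the next harmony.
Arriving early and becoming a chord tone when the harmony changes — an anticipation.

Anticipation.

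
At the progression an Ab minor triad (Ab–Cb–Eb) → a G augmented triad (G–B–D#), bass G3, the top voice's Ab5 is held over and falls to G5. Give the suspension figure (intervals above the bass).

At the second chord the bass is G3. The suspended Ab5 lies a ninth above the bass; after resolving down by step to G5, the interval above the bass becomes an octave.
Suspension figures are named by those two intervals: 9–8.

9–8 suspension.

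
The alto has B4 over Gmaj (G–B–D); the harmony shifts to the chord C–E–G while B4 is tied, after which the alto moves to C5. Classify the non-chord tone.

The harmony at that moment is C major triad (C, E, G); B4 is not a chord tone.
It is held over (the same pitch as the preceding B4) and left by step up to C5.
Held over from the previous chord and resolving up by step — a retardation.

B4 is a retardation.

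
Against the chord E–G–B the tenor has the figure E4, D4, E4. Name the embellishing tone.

D4 is a neighbor tone.

The harmony at that moment is E minor triad (E, G, B); D4 is not a chord tone.
It is approached by step down from E4 and left by step up to E4.
Step away and step back to the same note — a neighbor tone (lower neighbor).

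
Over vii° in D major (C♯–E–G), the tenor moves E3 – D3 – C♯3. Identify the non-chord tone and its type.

D3 is a passing tone.

The harmony at that moment is C♯ diminished triad (C♯, E, G); D3 is not a chord tone.
It is approached by step down from E3 and left by step down to C♯3.
Step in, step out in the same direction — a passing tone.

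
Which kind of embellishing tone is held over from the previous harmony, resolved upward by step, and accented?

Retardation.

Approach: by preparation — the pitch is first a chord tone, then held (tied or repeated) while the harmony changes under it. Departure: up by step. Metric position: strong.
A prepared dissonance that resolves upward by step — a retardation. (The same figure resolving downward would be a suspension.)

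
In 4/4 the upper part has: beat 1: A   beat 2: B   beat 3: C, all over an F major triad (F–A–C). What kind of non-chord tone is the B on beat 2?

Passing tone.

The harmony at that moment is F major triad (F, A, C); B is not a chord tone.
It is approached by step up from A and left by step up to C.
Step in, step out in the same direction — a passing tone.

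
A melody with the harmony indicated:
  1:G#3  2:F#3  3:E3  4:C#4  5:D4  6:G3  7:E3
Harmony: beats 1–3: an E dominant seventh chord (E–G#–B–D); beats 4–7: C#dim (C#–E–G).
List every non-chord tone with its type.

The harmony at that moment is E dominant seventh chord (E, G#, B, D); F#3 is not a chord tone.
It is approached by step down from G#3 and left by step down to E3.
Step in, step out in the same direction — a passing tone.
The harmony at that moment is C# diminished triad (C#, E, G); D4 is not a chord tone.
It is approached by step up from C#4 and left by leap down to G3.
Step in, leap out — an escape tone.

F#3 (beat 2) — passing tone; D4 (beat 5) — escape tone.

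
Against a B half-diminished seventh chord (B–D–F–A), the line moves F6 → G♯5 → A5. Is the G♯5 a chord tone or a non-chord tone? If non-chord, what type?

Non-chord tone — an appoggiatura.

The harmony at that moment is B half-diminished seventh chord (B, D, F, A); G♯5 is not a chord tone.
It is approached by leap down from F6 and left by step up to A5.
Leap in, step out — an appoggiatura.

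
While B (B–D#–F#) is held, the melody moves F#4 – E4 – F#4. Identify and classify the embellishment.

The harmony at that moment is B major triad (B, D#, F#); E4 is not a chord tone.
It is approached by step down from F#4 and left by step up to F#4.
Step away and step back to the same note — a neighbor tone (lower neighbor).

E4 is a neighbor tone.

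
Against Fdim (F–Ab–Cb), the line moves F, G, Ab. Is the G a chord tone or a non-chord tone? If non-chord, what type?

Non-chord tone — a passing tone.

The harmony at that moment is F diminished triad (F, Ab, Cb); G is not a chord tone.
It is approached by step up from F and left by step up to Ab.
Step in, step out in the same direction — a passing tone.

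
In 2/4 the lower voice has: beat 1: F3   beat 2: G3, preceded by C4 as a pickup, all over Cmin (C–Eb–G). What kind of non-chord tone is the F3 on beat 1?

The harmony at that moment is C minor triad (C, Eb, G); F3 is not a chord tone.
It is approached by leap down from C4 and left by step up to G3.
Leap in, step out, metrically accented — an appoggiatura.

Appoggiatura.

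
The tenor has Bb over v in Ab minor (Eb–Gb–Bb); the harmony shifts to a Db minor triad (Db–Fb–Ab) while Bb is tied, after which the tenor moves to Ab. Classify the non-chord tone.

Bb is a suspension.

The harmony at that moment is Db minor triad (Db, Fb, Ab); Bb is not a chord tone.
It is held over (the same pitch as the preceding Bb) and left by step down to Ab.
Held over from the previous chord and resolving down by step — a suspension.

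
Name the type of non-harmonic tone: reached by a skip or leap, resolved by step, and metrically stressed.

Appoggiatura.

Approach: by leap. Departure: by step. Metric position: strong.
Leap in, step out, in a metrically strong position — an appoggiatura. (It is the mirror image of the escape tone, which steps in and leaps out from a weak position.)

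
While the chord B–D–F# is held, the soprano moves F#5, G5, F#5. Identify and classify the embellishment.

The harmony at that moment is B minor triad (B, D, F#); G5 is not a chord tone.
It is approached by step up from F#5 and left by step down to F#5.
Step away and step back to the same note — a neighbor tone (upper neighbor).

G5 is a neighbor tone.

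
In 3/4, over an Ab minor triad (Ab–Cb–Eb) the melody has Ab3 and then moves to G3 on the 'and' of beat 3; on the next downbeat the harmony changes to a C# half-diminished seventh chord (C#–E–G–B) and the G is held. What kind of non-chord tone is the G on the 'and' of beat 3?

Anticipation.

The harmony at that moment is Ab minor triad (Ab, Cb, Eb); G3 is not a chord tone.
It is approached by step down from Ab3 and then sustained as the same pitch into the next harmony.
Arriving early and becoming a chord tone when the harmony changes — an anticipation.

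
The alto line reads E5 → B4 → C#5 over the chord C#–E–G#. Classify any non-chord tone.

B4 is an appoggiatura.

The harmony at that moment is C# minor triad (C#, E, G#); B4 is not a chord tone.
It is approached by leap down from E5 and left by step up to C#5.
Leap in, step out — an appoggiatura.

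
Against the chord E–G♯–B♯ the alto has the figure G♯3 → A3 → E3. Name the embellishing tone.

The harmony at that moment is E augmented triad (E, G♯, B♯); A3 is not a chord tone.
It is approached by step up from G♯3 and left by leap down to E3.
Step in, leap out — an escape tone.

A3 is an escape tone.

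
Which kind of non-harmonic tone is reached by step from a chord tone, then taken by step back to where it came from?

Approach: by step. Departure: by step in the opposite direction, back to the starting pitch.
Stepwise on both sides but reversing to return to the same chord tone — a neighbor tone. (Had it continued onward in the same direction it would be a passing tone instead.)

Neighbor tone.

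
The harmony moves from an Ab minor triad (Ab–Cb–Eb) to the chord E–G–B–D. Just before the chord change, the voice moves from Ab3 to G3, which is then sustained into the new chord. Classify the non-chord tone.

G3 is an anticipation.

The harmony at that moment is Ab minor triad (Ab, Cb, Eb); G3 is not a chord tone.
It is approached by step down from Ab3 and then sustained as the same pitch into the next harmony.
Arriving early and becoming a chord tone when the harmony changes — an anticipation.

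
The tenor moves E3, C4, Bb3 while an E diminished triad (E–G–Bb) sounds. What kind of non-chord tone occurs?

The harmony at that moment is E diminished triad (E, G, Bb); C4 is not a chord tone.
It is approached by leap up from E3 and left by step down to Bb3.
Leap in, step out — an appoggiatura.

C4 is an appoggiatura.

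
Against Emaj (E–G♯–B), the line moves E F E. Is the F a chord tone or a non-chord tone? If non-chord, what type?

Non-chord tone — a neighbor tone.

The harmony at that moment is E major triad (E, G♯, B); F is not a chord tone.
It is approached by step up from E and left by step down to E.
Step away and step back to the same note — a neighbor tone (upper neighbor).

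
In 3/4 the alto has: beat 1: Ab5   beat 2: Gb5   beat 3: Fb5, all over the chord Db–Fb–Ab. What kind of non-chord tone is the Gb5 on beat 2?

The harmony at that moment is Db minor triad (Db, Fb, Ab); Gb5 is not a chord tone.
It is approached by step down from Ab5 and left by step down to Fb5.
Step in, step out in the same direction — a passing tone.

Passing tone.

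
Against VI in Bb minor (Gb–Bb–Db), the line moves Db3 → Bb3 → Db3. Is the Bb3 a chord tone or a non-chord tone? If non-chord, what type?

Gb major triad contains Gb, Bb, Db; Bb is the third, so it is a chord tone.

Chord tone (the third of Gb major triad).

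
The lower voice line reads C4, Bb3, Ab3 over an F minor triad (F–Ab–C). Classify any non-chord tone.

The harmony at that moment is F minor triad (F, Ab, C); Bb3 is not a chord tone.
It is approached by step down from C4 and left by step down to Ab3.
Step in, step out in the same direction — a passing tone.

Bb3 is a passing tone.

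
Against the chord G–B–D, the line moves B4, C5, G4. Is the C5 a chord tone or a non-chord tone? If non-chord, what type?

The harmony at that moment is G major triad (G, B, D); C5 is not a chord tone.
It is approached by step up from B4 and left by leap down to G4.
Step in, leap out — an escape tone.

Non-chord tone — an escape tone.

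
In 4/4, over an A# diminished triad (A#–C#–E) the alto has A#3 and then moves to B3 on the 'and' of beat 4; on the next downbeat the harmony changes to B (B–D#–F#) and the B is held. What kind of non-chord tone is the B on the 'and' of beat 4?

Anticipation.

The harmony at that moment is A# diminished triad (A#, C#, E); B3 is not a chord tone.
It is approached by step up from A#3 and then sustained as the same pitch into the next harmony.
Arriving early and becoming a chord tone when the harmony changes — an anticipation.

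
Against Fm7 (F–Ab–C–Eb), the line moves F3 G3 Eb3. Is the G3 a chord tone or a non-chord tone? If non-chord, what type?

The harmony at that moment is F minor seventh chord (F, Ab, C, Eb); G3 is not a chord tone.
It is approached by step up from F3 and left by leap down to Eb3.
Step in, leap out — an escape tone.

Non-chord tone — an escape tone.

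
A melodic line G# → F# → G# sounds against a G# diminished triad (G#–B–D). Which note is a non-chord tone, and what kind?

The harmony at that moment is G# diminished triad (G#, B, D); F# is not a chord tone.
It is approached by step down from G# and left by step up to G#.
Step away and step back to the same note — a neighbor tone (lower neighbor).

F# is a neighbor tone.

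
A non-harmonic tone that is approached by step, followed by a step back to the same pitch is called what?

Neighbor tone.

Approach: by step. Departure: by step in the opposite direction, back to the starting pitch.
Stepwise on both sides but reversing to return to the same chord tone — a neighbor tone. (Had it continued onward in the same direction it would be a passing tone instead.)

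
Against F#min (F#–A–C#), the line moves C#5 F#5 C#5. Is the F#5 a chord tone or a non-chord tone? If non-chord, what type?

F# minor triad contains F#, A, C#; F# is the root, so it is a chord tone.

Chord tone (the root of F# minor triad).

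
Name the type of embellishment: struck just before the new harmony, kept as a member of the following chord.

Approach: ahead of the chord change (typically by step), so it is dissonant against the current harmony. Departure: none — the same pitch is restated or held and is a chord tone of the new harmony.
Dissonant first, consonant once the harmony catches up: the note simply arrives early — an anticipation. (The reverse timing, consonant first and dissonant after the change, would be a suspension or retardation.)

Anticipation.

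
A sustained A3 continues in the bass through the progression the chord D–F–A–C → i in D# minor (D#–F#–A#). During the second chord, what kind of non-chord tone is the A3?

Pedal tone (pedal point).

The harmony at that moment is D# minor triad (D#, F#, A#); A3 is not a chord tone.
It is held over (the same pitch as the preceding A3) and then sustained as the same pitch into the next harmony.
Sustained through a change of harmony — a pedal tone.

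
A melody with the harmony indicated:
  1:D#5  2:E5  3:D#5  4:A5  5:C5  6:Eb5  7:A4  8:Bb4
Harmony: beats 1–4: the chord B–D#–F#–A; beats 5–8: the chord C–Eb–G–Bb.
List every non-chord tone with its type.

The harmony at that moment is B dominant seventh chord (B, D#, F#, A); E5 is not a chord tone.
It is approached by step up from D#5 and left by step down to D#5.
Step away and step back to the same note — a neighbor tone (upper neighbor).
The harmony at that moment is C minor seventh chord (C, Eb, G, Bb); A4 is not a chord tone.
It is approached by leap down from Eb5 and left by step up to Bb4.
Leap in, step out — an appoggiatura.

E5 (beat 2) — neighbor tone; A4 (beat 7) — appoggiatura.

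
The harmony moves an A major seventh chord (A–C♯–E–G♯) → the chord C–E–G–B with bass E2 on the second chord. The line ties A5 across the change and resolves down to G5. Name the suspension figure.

At the second chord the bass is E2. The suspended A5 lies a fourth above the bass; after resolving down by step to G5, the interval above the bass becomes a third.
Suspension figures are named by those two intervals: 4–3.

4–3 suspension.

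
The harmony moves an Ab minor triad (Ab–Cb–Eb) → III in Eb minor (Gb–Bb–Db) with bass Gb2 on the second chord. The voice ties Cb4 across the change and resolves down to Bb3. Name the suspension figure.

At the second chord the bass is Gb2. The suspended Cb4 lies a fourth above the bass; after resolving down by step to Bb3, the interval above the bass becomes a third.
Suspension figures are named by those two intervals: 4–3.

4–3 suspension.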